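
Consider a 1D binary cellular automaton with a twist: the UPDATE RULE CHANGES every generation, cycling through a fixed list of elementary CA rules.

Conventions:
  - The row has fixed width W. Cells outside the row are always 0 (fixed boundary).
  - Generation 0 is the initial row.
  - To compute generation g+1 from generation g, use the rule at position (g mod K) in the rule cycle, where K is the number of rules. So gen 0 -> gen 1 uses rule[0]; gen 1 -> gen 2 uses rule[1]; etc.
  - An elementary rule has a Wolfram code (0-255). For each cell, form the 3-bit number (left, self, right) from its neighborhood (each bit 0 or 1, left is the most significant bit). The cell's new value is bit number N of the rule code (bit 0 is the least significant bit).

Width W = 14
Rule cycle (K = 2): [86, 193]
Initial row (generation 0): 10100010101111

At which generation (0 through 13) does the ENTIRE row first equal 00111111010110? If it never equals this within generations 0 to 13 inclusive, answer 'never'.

Gen 0: 10100010101111
Gen 1 (rule 86): 10110110100001
Gen 2 (rule 193): 00010010001100
Gen 3 (rule 86): 00111111010110
Gen 4 (rule 193): 10011111000010
Gen 5 (rule 86): 11100001100111
Gen 6 (rule 193): 01101100100011
Gen 7 (rule 86): 10100111110101
Gen 8 (rule 193): 00000011110000
Gen 9 (rule 86): 00000100011000
Gen 10 (rule 193): 11110001001011
Gen 11 (rule 86): 00011011111001
Gen 12 (rule 193): 11001001111000
Gen 13 (rule 86): 01111110001100

Answer: 3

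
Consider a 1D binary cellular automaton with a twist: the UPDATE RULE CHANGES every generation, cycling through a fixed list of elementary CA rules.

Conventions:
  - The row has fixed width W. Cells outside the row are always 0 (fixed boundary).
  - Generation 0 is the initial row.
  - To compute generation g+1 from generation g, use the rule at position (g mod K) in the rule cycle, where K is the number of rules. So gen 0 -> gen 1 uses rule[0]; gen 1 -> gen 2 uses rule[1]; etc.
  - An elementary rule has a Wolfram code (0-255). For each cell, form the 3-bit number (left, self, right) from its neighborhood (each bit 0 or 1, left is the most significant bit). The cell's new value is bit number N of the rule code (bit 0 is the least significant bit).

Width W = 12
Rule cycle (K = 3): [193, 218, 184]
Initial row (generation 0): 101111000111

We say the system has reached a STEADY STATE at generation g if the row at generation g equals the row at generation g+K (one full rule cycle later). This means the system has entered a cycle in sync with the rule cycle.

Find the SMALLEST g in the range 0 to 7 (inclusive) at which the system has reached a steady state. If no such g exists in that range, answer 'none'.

Gen 0: 101111000111
Gen 1 (rule 193): 000111010011
Gen 2 (rule 218): 001111001111
Gen 3 (rule 184): 001110101110
Gen 4 (rule 193): 100110000110
Gen 5 (rule 218): 011111001111
Gen 6 (rule 184): 011110101110
Gen 7 (rule 193): 001110000110
Gen 8 (rule 218): 011111001111
Gen 9 (rule 184): 011110101110
Gen 10 (rule 193): 001110000110

Answer: 5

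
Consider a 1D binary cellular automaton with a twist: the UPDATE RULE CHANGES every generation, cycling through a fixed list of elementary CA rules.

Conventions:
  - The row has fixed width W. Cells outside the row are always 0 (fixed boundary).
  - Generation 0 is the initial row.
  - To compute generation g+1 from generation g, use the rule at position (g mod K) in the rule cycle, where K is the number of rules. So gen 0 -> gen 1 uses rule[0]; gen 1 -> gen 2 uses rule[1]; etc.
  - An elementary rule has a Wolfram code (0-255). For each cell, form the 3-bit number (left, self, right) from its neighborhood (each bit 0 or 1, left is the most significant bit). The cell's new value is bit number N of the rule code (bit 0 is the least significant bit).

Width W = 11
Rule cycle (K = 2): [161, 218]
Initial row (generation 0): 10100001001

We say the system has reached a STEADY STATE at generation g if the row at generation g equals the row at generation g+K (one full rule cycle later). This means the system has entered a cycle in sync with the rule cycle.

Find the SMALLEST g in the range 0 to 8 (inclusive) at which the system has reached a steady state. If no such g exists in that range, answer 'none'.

Gen 0: 10100001001
Gen 1 (rule 161): 01001100000
Gen 2 (rule 218): 10111110000
Gen 3 (rule 161): 01011100111
Gen 4 (rule 218): 10011111111
Gen 5 (rule 161): 00001111110
Gen 6 (rule 218): 00011111111
Gen 7 (rule 161): 11001111110
Gen 8 (rule 218): 11111111111
Gen 9 (rule 161): 01111111110
Gen 10 (rule 218): 11111111111

Answer: 8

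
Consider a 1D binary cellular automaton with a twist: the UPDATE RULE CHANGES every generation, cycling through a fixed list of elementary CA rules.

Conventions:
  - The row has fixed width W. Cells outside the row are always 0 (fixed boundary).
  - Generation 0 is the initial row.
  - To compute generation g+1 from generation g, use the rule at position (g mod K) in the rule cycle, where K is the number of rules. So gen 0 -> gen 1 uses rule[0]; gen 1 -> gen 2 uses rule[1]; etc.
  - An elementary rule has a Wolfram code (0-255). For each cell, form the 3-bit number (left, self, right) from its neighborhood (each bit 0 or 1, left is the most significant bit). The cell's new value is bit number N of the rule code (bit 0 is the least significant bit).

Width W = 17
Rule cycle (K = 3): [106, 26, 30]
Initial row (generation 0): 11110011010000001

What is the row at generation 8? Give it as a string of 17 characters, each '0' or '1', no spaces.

Answer: 10000001011001000

Derivation:
Gen 0: 11110011010000001
Gen 1 (rule 106): 10010111100000010
Gen 2 (rule 26): 01100100010000101
Gen 3 (rule 30): 11011110111001101
Gen 4 (rule 106): 11110011101011110
Gen 5 (rule 26): 10001110000010001
Gen 6 (rule 30): 11011001000111011
Gen 7 (rule 106): 11111010001101111
Gen 8 (rule 26): 10000001011001000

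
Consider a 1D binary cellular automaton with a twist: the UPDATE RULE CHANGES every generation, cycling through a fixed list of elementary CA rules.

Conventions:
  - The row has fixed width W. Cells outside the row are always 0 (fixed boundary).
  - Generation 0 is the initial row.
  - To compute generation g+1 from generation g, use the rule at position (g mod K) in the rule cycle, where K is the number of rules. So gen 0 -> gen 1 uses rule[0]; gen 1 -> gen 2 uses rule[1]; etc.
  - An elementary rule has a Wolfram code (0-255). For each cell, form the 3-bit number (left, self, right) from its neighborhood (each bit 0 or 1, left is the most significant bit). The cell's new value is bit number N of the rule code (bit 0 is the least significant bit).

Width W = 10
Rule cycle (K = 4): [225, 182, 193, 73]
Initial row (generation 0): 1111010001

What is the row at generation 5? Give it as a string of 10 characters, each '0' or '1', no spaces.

Gen 0: 1111010001
Gen 1 (rule 225): 0111100100
Gen 2 (rule 182): 1011011110
Gen 3 (rule 193): 0001001110
Gen 4 (rule 73): 1100001010
Gen 5 (rule 225): 0101100100

Answer: 0101100100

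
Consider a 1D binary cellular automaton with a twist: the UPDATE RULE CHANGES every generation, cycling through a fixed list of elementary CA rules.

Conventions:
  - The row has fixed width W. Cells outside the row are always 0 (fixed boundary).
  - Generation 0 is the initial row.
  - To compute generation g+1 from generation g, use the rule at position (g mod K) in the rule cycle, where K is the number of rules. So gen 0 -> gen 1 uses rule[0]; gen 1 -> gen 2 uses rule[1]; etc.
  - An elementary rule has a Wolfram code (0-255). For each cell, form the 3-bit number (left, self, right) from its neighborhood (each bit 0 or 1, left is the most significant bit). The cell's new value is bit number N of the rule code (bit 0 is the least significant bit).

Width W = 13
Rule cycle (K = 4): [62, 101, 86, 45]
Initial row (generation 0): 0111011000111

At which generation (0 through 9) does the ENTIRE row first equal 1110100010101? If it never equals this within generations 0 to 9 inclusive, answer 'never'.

Gen 0: 0111011000111
Gen 1 (rule 62): 1100110101100
Gen 2 (rule 101): 0100011110101
Gen 3 (rule 86): 1110100010101
Gen 4 (rule 45): 1001101011111
Gen 5 (rule 62): 1111011110000
Gen 6 (rule 101): 0001100010111
Gen 7 (rule 86): 0010110110001
Gen 8 (rule 45): 1011101100101
Gen 9 (rule 62): 1110011011111

Answer: 3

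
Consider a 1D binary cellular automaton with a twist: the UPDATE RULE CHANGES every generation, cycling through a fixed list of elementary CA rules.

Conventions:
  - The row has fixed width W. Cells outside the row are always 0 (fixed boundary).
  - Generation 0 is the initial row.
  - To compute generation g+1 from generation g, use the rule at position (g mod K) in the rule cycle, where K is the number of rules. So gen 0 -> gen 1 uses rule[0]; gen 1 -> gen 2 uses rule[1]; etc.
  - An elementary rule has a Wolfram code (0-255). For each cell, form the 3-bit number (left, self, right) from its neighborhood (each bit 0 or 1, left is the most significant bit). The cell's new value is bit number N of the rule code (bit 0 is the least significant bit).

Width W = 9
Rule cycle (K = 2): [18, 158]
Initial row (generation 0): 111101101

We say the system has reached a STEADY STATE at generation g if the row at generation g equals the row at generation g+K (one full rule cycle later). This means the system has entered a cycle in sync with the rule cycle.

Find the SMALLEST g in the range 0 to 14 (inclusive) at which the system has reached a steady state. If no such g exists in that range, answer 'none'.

Gen 0: 111101101
Gen 1 (rule 18): 000000000
Gen 2 (rule 158): 000000000
Gen 3 (rule 18): 000000000
Gen 4 (rule 158): 000000000
Gen 5 (rule 18): 000000000
Gen 6 (rule 158): 000000000
Gen 7 (rule 18): 000000000
Gen 8 (rule 158): 000000000
Gen 9 (rule 18): 000000000
Gen 10 (rule 158): 000000000
Gen 11 (rule 18): 000000000
Gen 12 (rule 158): 000000000
Gen 13 (rule 18): 000000000
Gen 14 (rule 158): 000000000
Gen 15 (rule 18): 000000000
Gen 16 (rule 158): 000000000

Answer: 1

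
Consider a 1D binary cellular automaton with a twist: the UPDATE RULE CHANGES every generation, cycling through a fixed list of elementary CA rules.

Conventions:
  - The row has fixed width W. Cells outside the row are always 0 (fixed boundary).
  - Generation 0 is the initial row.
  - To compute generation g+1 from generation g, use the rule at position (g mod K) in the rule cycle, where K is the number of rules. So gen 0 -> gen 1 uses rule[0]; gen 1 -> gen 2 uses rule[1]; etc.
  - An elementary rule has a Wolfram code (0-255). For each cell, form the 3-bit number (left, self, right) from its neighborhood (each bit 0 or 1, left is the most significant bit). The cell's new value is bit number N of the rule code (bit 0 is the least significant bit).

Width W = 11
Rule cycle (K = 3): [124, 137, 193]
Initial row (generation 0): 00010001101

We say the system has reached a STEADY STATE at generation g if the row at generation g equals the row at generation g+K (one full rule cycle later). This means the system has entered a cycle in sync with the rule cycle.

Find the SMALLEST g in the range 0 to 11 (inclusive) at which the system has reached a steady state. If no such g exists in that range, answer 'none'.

Gen 0: 00010001101
Gen 1 (rule 124): 00011001111
Gen 2 (rule 137): 11010001110
Gen 3 (rule 193): 01000100110
Gen 4 (rule 124): 01100110111
Gen 5 (rule 137): 01000100110
Gen 6 (rule 193): 00010000010
Gen 7 (rule 124): 00011000011
Gen 8 (rule 137): 11010011010
Gen 9 (rule 193): 01000001000
Gen 10 (rule 124): 01100001100
Gen 11 (rule 137): 01001101001
Gen 12 (rule 193): 00000100000
Gen 13 (rule 124): 00000110000
Gen 14 (rule 137): 11110100111

Answer: none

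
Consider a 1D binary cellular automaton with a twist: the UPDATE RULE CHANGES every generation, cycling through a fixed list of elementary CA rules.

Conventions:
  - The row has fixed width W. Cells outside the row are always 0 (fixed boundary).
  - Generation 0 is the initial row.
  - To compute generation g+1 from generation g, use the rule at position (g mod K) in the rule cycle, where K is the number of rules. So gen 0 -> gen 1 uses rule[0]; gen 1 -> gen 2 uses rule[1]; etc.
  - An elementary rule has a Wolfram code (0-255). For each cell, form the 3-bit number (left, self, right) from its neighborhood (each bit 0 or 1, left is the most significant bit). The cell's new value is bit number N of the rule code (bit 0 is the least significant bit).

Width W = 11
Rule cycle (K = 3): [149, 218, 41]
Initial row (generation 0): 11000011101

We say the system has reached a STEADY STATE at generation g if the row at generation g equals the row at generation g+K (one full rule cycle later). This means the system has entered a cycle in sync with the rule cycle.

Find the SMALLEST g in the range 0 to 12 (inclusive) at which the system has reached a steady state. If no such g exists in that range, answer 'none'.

Answer: 5

Derivation:
Gen 0: 11000011101
Gen 1 (rule 149): 00111001001
Gen 2 (rule 218): 01111110110
Gen 3 (rule 41): 01000001100
Gen 4 (rule 149): 01111100011
Gen 5 (rule 218): 11111110111
Gen 6 (rule 41): 10000001100
Gen 7 (rule 149): 11111100011
Gen 8 (rule 218): 11111110111
Gen 9 (rule 41): 10000001100
Gen 10 (rule 149): 11111100011
Gen 11 (rule 218): 11111110111
Gen 12 (rule 41): 10000001100
Gen 13 (rule 149): 11111100011
Gen 14 (rule 218): 11111110111
Gen 15 (rule 41): 10000001100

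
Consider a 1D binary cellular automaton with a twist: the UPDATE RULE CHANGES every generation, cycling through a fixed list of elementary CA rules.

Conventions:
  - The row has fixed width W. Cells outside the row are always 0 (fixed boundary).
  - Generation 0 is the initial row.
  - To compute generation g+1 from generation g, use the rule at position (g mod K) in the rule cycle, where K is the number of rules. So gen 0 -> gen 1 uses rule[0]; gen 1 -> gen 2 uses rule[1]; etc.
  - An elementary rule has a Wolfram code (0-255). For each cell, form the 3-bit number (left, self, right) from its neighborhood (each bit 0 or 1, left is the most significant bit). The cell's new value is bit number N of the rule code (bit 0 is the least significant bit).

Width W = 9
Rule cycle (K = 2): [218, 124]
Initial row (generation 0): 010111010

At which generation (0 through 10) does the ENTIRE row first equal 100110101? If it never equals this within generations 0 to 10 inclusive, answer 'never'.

Answer: 10

Derivation:
Gen 0: 010111010
Gen 1 (rule 218): 100111001
Gen 2 (rule 124): 110101101
Gen 3 (rule 218): 110001100
Gen 4 (rule 124): 111001110
Gen 5 (rule 218): 111111111
Gen 6 (rule 124): 100000001
Gen 7 (rule 218): 010000010
Gen 8 (rule 124): 011000011
Gen 9 (rule 218): 111100111
Gen 10 (rule 124): 100110101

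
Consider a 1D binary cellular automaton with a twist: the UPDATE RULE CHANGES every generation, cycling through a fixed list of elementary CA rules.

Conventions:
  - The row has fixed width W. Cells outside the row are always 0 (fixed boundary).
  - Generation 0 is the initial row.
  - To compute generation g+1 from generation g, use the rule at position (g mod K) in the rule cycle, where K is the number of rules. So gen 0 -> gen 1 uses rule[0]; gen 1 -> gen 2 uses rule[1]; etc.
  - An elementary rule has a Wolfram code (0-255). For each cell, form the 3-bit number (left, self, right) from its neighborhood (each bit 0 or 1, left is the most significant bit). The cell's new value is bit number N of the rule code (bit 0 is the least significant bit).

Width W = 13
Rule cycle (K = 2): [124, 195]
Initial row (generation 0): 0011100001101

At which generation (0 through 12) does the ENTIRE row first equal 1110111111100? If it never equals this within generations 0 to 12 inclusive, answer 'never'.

Answer: never

Derivation:
Gen 0: 0011100001101
Gen 1 (rule 124): 0010110001111
Gen 2 (rule 195): 1100010110111
Gen 3 (rule 124): 1110011111101
Gen 4 (rule 195): 0110101111100
Gen 5 (rule 124): 0111111000110
Gen 6 (rule 195): 1011111011010
Gen 7 (rule 124): 1110001111111
Gen 8 (rule 195): 0110110111111
Gen 9 (rule 124): 0111111100001
Gen 10 (rule 195): 1011111101110
Gen 11 (rule 124): 1110000111011
Gen 12 (rule 195): 0110111011001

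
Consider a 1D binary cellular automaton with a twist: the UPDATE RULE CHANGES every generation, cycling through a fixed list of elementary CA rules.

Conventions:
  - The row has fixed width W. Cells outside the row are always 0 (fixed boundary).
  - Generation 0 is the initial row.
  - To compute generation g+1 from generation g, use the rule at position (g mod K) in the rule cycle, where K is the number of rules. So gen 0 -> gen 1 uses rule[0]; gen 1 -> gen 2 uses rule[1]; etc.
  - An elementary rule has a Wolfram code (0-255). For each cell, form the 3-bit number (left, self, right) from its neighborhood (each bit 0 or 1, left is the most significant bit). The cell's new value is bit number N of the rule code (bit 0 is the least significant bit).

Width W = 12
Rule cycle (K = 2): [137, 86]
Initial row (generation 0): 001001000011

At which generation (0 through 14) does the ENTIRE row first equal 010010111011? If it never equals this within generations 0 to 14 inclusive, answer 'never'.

Gen 0: 001001000011
Gen 1 (rule 137): 100000011010
Gen 2 (rule 86): 110000101011
Gen 3 (rule 137): 100110000010
Gen 4 (rule 86): 111011000111
Gen 5 (rule 137): 110010010110
Gen 6 (rule 86): 011111110011
Gen 7 (rule 137): 011111100010
Gen 8 (rule 86): 100000110111
Gen 9 (rule 137): 001110100110
Gen 10 (rule 86): 010010111011
Gen 11 (rule 137): 000000110010
Gen 12 (rule 86): 000001011111
Gen 13 (rule 137): 111100011110
Gen 14 (rule 86): 000110100011

Answer: 10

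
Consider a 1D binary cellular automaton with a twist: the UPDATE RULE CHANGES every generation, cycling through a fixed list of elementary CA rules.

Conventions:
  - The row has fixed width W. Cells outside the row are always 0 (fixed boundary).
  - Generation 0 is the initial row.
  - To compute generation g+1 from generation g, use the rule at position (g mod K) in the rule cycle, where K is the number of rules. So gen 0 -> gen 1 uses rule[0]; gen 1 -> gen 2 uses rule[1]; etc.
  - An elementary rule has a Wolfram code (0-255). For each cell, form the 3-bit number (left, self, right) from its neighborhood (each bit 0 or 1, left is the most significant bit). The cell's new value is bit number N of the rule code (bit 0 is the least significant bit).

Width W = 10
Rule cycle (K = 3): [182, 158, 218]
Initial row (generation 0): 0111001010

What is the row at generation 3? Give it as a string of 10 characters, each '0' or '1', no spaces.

Answer: 0000111111

Derivation:
Gen 0: 0111001010
Gen 1 (rule 182): 1010111111
Gen 2 (rule 158): 1010111110
Gen 3 (rule 218): 0000111111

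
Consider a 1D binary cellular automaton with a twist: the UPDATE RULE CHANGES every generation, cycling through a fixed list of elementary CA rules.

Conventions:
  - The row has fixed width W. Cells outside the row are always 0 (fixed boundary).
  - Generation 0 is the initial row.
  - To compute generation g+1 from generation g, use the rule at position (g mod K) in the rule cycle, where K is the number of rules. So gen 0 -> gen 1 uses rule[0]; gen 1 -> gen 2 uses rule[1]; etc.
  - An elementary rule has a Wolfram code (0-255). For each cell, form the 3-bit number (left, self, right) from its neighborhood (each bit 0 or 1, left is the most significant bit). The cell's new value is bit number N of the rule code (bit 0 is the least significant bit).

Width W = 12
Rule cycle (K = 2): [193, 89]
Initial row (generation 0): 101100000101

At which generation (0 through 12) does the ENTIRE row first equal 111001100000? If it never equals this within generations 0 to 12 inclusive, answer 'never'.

Answer: 5

Derivation:
Gen 0: 101100000101
Gen 1 (rule 193): 000101110000
Gen 2 (rule 89): 110001011111
Gen 3 (rule 193): 010100001111
Gen 4 (rule 89): 000011101001
Gen 5 (rule 193): 111001100000
Gen 6 (rule 89): 101101111111
Gen 7 (rule 193): 000100111111
Gen 8 (rule 89): 110010100001
Gen 9 (rule 193): 010000001100
Gen 10 (rule 89): 001111101111
Gen 11 (rule 193): 100111100111
Gen 12 (rule 89): 010100110101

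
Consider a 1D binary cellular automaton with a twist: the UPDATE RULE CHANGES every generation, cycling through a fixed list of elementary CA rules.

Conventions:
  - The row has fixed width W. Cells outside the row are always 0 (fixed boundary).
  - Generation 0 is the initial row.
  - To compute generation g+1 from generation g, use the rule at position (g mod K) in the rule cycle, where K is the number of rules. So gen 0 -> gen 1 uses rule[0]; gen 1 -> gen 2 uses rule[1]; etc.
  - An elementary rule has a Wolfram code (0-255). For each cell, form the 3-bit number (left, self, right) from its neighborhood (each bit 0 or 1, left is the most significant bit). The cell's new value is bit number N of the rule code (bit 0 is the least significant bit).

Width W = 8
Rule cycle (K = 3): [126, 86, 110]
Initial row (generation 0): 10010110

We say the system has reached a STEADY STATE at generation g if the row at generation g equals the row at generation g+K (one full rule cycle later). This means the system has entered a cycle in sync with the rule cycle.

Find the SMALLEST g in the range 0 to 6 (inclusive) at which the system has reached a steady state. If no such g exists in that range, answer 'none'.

Gen 0: 10010110
Gen 1 (rule 126): 11111111
Gen 2 (rule 86): 00000001
Gen 3 (rule 110): 00000011
Gen 4 (rule 126): 00000111
Gen 5 (rule 86): 00001001
Gen 6 (rule 110): 00011011
Gen 7 (rule 126): 00111111
Gen 8 (rule 86): 01000001
Gen 9 (rule 110): 11000011

Answer: none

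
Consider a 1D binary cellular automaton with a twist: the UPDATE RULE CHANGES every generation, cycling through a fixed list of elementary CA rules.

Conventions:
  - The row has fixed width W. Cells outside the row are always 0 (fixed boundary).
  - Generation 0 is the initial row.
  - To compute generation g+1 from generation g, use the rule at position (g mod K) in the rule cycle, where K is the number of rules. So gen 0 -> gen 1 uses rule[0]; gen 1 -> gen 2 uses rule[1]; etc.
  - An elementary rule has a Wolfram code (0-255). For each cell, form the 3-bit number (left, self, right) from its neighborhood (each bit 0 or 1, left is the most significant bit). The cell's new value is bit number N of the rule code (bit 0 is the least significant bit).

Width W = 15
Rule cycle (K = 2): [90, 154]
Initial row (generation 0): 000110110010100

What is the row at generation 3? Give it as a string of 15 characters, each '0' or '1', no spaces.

Answer: 110111101000000

Derivation:
Gen 0: 000110110010100
Gen 1 (rule 90): 001110111100010
Gen 2 (rule 154): 011100111010101
Gen 3 (rule 90): 110111101000000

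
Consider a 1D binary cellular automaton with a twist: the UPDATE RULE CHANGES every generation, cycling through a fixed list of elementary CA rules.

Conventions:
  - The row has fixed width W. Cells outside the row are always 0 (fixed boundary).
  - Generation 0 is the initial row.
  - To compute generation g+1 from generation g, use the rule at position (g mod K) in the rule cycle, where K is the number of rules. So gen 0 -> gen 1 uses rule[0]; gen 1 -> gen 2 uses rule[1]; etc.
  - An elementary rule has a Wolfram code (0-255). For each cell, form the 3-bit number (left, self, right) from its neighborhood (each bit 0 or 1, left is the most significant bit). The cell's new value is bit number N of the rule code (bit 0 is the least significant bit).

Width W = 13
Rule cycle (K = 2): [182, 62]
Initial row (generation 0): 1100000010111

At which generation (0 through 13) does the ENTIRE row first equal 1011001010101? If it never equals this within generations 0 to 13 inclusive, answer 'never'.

Answer: never

Derivation:
Gen 0: 1100000010111
Gen 1 (rule 182): 0010000111010
Gen 2 (rule 62): 0111001100111
Gen 3 (rule 182): 1010110011010
Gen 4 (rule 62): 1111101110111
Gen 5 (rule 182): 0111010101010
Gen 6 (rule 62): 1100111111111
Gen 7 (rule 182): 0011011111110
Gen 8 (rule 62): 0110110000001
Gen 9 (rule 182): 1001001000011
Gen 10 (rule 62): 1111111100110
Gen 11 (rule 182): 0111111011001
Gen 12 (rule 62): 1100000110111
Gen 13 (rule 182): 0010001001010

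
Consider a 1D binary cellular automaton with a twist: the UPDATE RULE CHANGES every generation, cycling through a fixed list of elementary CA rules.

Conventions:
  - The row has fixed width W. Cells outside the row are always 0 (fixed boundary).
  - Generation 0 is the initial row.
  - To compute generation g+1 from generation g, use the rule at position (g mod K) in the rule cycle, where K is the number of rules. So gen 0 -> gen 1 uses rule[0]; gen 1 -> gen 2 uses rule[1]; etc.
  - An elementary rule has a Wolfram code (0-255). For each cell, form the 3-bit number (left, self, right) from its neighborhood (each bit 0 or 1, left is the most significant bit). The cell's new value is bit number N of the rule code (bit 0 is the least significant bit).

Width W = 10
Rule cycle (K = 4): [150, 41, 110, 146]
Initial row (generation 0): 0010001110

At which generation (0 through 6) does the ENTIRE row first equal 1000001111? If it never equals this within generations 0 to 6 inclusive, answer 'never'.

Gen 0: 0010001110
Gen 1 (rule 150): 0111010101
Gen 2 (rule 41): 0100101010
Gen 3 (rule 110): 1101111110
Gen 4 (rule 146): 0000111101
Gen 5 (rule 150): 0001011001
Gen 6 (rule 41): 1100110000

Answer: never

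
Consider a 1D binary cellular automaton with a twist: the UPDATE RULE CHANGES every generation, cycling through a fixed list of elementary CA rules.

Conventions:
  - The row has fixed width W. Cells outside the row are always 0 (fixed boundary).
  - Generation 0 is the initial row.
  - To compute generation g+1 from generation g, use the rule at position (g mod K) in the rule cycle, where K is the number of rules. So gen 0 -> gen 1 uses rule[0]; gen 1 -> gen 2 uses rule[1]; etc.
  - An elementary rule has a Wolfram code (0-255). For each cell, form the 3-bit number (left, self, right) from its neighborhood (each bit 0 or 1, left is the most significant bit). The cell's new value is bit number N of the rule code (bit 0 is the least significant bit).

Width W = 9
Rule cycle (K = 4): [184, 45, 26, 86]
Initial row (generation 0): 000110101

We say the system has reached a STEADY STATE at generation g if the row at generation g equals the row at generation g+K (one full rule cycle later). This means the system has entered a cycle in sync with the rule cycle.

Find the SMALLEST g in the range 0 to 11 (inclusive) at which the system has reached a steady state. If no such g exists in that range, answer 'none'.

Gen 0: 000110101
Gen 1 (rule 184): 000101010
Gen 2 (rule 45): 110111110
Gen 3 (rule 26): 100100001
Gen 4 (rule 86): 111110011
Gen 5 (rule 184): 111101010
Gen 6 (rule 45): 100011110
Gen 7 (rule 26): 010110001
Gen 8 (rule 86): 110011011
Gen 9 (rule 184): 101010110
Gen 10 (rule 45): 111111100
Gen 11 (rule 26): 100000010
Gen 12 (rule 86): 110000111
Gen 13 (rule 184): 101000110
Gen 14 (rule 45): 111010100
Gen 15 (rule 26): 100000010

Answer: 11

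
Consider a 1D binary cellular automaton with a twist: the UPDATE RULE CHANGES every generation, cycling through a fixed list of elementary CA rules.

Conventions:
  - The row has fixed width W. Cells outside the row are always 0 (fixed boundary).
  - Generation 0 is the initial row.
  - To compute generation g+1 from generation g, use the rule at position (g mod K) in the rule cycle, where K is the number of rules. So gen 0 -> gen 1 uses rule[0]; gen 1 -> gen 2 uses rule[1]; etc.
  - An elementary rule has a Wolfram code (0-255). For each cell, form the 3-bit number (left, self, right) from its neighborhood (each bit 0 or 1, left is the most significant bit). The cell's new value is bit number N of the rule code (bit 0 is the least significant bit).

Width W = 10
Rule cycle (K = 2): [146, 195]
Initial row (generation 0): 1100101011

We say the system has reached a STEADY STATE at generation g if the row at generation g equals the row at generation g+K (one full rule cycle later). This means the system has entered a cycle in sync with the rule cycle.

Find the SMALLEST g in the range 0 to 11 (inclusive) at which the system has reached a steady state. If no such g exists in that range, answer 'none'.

Answer: none

Derivation:
Gen 0: 1100101011
Gen 1 (rule 146): 0011000000
Gen 2 (rule 195): 1101011111
Gen 3 (rule 146): 0000001110
Gen 4 (rule 195): 1111110110
Gen 5 (rule 146): 0111100001
Gen 6 (rule 195): 1011101110
Gen 7 (rule 146): 0001000101
Gen 8 (rule 195): 1110011000
Gen 9 (rule 146): 0101100100
Gen 10 (rule 195): 1000101001
Gen 11 (rule 146): 0101000110
Gen 12 (rule 195): 1000011010
Gen 13 (rule 146): 0100100001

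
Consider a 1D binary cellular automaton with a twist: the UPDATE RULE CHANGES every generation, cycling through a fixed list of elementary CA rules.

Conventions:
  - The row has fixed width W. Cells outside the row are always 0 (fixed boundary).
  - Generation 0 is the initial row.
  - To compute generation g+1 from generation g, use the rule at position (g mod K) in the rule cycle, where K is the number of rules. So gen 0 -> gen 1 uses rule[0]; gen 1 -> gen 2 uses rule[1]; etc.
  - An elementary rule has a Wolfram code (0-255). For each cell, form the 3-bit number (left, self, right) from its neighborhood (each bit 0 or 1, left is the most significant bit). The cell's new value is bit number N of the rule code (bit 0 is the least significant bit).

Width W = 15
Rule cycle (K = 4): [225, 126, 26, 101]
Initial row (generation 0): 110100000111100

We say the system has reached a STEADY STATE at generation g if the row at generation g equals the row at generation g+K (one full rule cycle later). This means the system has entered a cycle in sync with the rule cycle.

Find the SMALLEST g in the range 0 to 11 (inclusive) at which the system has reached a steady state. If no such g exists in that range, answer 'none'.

Gen 0: 110100000111100
Gen 1 (rule 225): 011001110011101
Gen 2 (rule 126): 111111011110111
Gen 3 (rule 26): 100000010000100
Gen 4 (rule 101): 101111010110101
Gen 5 (rule 225): 010111101011010
Gen 6 (rule 126): 111100111111111
Gen 7 (rule 26): 100011100000000
Gen 8 (rule 101): 101000101111111
Gen 9 (rule 225): 010010010111111
Gen 10 (rule 126): 111111111100001
Gen 11 (rule 26): 100000000010010
Gen 12 (rule 101): 101111111010010
Gen 13 (rule 225): 010111111100000
Gen 14 (rule 126): 111100000110000
Gen 15 (rule 26): 100010001101000

Answer: none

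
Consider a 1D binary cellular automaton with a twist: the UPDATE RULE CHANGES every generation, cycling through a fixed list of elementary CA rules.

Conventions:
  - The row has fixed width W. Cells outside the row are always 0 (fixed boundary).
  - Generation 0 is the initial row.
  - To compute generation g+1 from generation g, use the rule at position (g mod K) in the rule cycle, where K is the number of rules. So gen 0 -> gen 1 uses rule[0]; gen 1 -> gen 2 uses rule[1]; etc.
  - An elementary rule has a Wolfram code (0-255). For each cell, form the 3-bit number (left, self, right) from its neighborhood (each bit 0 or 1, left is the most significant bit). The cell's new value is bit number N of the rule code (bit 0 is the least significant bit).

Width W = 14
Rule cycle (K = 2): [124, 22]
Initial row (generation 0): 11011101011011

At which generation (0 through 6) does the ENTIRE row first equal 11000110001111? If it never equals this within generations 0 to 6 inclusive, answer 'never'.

Answer: never

Derivation:
Gen 0: 11011101011011
Gen 1 (rule 124): 11110111111111
Gen 2 (rule 22): 00000000000000
Gen 3 (rule 124): 00000000000000
Gen 4 (rule 22): 00000000000000
Gen 5 (rule 124): 00000000000000
Gen 6 (rule 22): 00000000000000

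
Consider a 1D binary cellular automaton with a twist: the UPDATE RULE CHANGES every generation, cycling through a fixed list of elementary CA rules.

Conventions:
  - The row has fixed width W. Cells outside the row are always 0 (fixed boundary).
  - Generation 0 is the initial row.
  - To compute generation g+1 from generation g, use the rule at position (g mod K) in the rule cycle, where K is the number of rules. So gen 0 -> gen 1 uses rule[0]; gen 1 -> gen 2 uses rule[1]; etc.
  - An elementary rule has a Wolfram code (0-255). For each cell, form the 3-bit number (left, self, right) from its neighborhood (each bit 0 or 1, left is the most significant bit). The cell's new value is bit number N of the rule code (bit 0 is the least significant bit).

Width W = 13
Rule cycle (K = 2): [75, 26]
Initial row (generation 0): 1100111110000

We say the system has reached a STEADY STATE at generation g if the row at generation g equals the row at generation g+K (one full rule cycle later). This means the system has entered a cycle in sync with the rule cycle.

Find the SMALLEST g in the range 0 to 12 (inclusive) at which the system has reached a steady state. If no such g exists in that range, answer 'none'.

Gen 0: 1100111110000
Gen 1 (rule 75): 1101100010111
Gen 2 (rule 26): 1001010100100
Gen 3 (rule 75): 0010000001001
Gen 4 (rule 26): 0101000010110
Gen 5 (rule 75): 1000011100110
Gen 6 (rule 26): 0100110011101
Gen 7 (rule 75): 1001110110100
Gen 8 (rule 26): 0111000100010
Gen 9 (rule 75): 1101011001100
Gen 10 (rule 26): 1000010111010
Gen 11 (rule 75): 0011100101000
Gen 12 (rule 26): 0110011000100
Gen 13 (rule 75): 1110111011001
Gen 14 (rule 26): 1000100010110

Answer: none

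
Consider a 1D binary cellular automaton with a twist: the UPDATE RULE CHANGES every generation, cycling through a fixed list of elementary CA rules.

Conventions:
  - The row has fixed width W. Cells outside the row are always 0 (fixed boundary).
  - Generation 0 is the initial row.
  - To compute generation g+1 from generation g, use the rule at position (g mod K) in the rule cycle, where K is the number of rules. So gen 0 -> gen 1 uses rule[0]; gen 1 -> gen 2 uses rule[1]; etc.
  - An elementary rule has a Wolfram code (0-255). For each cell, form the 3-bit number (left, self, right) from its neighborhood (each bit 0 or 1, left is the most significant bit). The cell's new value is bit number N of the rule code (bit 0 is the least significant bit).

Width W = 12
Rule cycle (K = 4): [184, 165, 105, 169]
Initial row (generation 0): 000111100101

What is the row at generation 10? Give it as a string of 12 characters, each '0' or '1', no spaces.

Answer: 111111110011

Derivation:
Gen 0: 000111100101
Gen 1 (rule 184): 000111010010
Gen 2 (rule 165): 110010110010
Gen 3 (rule 105): 110001110000
Gen 4 (rule 169): 100101100111
Gen 5 (rule 184): 010011010110
Gen 6 (rule 165): 010000111000
Gen 7 (rule 105): 000110101011
Gen 8 (rule 169): 110101010110
Gen 9 (rule 184): 101010101101
Gen 10 (rule 165): 111111110011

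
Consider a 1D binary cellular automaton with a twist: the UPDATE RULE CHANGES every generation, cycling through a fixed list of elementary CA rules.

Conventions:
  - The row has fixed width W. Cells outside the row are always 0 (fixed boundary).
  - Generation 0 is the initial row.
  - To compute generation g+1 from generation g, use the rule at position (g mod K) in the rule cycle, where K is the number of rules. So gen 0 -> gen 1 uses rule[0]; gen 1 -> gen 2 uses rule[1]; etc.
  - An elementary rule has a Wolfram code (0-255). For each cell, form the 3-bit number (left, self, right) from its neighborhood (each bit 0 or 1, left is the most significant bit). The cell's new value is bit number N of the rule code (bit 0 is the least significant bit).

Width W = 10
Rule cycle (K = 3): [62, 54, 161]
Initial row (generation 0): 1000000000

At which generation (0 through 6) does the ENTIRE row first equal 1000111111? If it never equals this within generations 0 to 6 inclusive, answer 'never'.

Gen 0: 1000000000
Gen 1 (rule 62): 1100000000
Gen 2 (rule 54): 0010000000
Gen 3 (rule 161): 1000111111
Gen 4 (rule 62): 1101100000
Gen 5 (rule 54): 0010010000
Gen 6 (rule 161): 1000000111

Answer: 3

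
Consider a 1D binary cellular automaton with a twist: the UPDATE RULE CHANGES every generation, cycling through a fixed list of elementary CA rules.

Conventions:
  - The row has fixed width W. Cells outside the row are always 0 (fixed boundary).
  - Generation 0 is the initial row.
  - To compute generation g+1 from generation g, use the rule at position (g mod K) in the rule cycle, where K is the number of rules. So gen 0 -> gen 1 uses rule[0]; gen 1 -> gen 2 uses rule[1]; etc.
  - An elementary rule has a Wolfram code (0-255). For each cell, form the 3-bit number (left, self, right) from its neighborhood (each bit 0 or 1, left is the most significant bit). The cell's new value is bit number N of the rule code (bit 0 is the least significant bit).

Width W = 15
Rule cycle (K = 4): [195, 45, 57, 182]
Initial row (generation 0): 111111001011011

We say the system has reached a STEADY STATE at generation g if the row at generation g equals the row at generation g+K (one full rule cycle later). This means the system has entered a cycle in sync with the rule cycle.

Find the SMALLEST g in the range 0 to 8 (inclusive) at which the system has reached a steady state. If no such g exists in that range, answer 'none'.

Answer: none

Derivation:
Gen 0: 111111001011011
Gen 1 (rule 195): 011111010001001
Gen 2 (rule 45): 010000110101001
Gen 3 (rule 57): 001110101010100
Gen 4 (rule 182): 010101111111110
Gen 5 (rule 195): 100000111111110
Gen 6 (rule 45): 101110100000000
Gen 7 (rule 57): 011001011111111
Gen 8 (rule 182): 100111101111110
Gen 9 (rule 195): 001011100111110
Gen 10 (rule 45): 101110000100000
Gen 11 (rule 57): 011001110011111
Gen 12 (rule 182): 100110101101110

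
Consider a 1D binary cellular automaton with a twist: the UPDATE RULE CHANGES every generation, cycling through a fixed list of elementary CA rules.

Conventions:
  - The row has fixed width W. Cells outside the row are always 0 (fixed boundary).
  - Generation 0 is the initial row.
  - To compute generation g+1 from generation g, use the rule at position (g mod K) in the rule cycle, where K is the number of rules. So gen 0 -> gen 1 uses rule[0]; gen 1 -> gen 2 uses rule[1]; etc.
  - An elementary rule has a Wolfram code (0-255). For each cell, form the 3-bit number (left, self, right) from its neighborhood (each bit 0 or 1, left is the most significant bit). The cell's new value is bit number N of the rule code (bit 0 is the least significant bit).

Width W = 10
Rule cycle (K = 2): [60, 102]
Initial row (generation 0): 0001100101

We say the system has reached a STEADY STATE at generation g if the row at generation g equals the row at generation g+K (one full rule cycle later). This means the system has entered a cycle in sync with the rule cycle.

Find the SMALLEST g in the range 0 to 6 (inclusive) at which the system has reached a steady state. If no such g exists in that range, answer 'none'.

Answer: none

Derivation:
Gen 0: 0001100101
Gen 1 (rule 60): 0001010111
Gen 2 (rule 102): 0011111001
Gen 3 (rule 60): 0010000101
Gen 4 (rule 102): 0110001111
Gen 5 (rule 60): 0101001000
Gen 6 (rule 102): 1111011000
Gen 7 (rule 60): 1000110100
Gen 8 (rule 102): 1001011100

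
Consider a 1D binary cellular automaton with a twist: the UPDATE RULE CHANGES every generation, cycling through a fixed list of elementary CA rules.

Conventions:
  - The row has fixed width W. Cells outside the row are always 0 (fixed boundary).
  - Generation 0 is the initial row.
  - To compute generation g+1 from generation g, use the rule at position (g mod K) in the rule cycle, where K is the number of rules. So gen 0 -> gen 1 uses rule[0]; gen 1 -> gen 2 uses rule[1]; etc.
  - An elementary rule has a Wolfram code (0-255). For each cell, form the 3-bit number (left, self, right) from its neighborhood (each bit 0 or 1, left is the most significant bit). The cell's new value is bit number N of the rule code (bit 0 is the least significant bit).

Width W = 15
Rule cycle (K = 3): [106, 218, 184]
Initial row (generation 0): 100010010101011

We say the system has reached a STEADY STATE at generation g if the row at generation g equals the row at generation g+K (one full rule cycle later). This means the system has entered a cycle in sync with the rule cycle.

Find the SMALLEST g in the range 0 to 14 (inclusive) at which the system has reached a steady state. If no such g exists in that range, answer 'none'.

Answer: none

Derivation:
Gen 0: 100010010101011
Gen 1 (rule 106): 000100101010111
Gen 2 (rule 218): 001011000000111
Gen 3 (rule 184): 000110100000110
Gen 4 (rule 106): 001111000001110
Gen 5 (rule 218): 011111100011111
Gen 6 (rule 184): 011111010011110
Gen 7 (rule 106): 110001100110010
Gen 8 (rule 218): 111011111111101
Gen 9 (rule 184): 110111111111010
Gen 10 (rule 106): 111100000001100
Gen 11 (rule 218): 111110000011110
Gen 12 (rule 184): 111101000011101
Gen 13 (rule 106): 100110000110110
Gen 14 (rule 218): 011111001110111
Gen 15 (rule 184): 011110101101110
Gen 16 (rule 106): 110011011111010
Gen 17 (rule 218): 111111011111001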